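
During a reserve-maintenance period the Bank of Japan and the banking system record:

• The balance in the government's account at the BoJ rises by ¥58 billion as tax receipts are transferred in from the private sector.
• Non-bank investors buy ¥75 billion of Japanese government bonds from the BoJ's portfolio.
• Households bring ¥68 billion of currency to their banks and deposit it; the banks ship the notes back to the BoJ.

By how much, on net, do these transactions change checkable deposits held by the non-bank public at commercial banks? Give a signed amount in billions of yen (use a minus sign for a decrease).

-¥65 billion

Government account inflow ¥58 billion: non-bank counterparties' bank balances fall → −¥58B.
Asset sale (to non-banks) ¥75 billion: non-bank counterparties' bank balances fall → −¥75B.
Currency deposit ¥68 billion: non-bank counterparties' bank balances rise → +¥68B.
Net: −58 − 75 + 68 = -¥65 billion.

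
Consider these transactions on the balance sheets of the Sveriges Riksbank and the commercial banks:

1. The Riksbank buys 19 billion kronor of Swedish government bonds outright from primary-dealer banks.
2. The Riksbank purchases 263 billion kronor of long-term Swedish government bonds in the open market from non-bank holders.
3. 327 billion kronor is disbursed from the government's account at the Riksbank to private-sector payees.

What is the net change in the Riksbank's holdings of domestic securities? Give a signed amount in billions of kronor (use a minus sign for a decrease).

OMO purchase (from banks) 19 billion kronor: securities added to the Riksbank's portfolio → +19B.
Asset purchase (from non-banks) 263 billion kronor: securities added to the Riksbank's portfolio → +263B.
Government spending 327 billion kronor: the Riksbank's securities portfolio is untouched → 0.
Net: 19 + 263 + 0 = +282 billion.

+282 billion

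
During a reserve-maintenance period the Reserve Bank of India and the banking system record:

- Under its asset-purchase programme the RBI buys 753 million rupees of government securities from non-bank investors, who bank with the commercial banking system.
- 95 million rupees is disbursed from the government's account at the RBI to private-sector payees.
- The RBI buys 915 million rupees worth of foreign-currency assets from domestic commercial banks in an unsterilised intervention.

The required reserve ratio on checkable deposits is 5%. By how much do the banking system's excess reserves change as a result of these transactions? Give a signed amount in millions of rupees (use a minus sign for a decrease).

+1720.6 million

Asset purchase (from non-banks) 753 million rupees: reserves +753M, deposits +753M.
Government spending 95 million rupees: reserves +95M, deposits +95M.
FX purchase 915 million rupees: reserves +915M, deposits 0.
Totals: Δreserves = +1763M, Δdeposits = +848M.
Δrequired reserves = 5% × +848M = +42.4M.
Δexcess reserves = Δreserves − Δrequired = +1763M − (+42.4M) = +1720.6 million.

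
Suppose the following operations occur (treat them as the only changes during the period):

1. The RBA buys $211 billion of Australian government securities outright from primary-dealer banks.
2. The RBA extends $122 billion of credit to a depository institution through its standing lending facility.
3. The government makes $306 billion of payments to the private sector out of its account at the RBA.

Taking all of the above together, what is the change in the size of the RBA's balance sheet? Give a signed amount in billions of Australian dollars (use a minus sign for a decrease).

+$333 billion

OMO purchase (from banks) $211 billion: an RBA asset is acquired → +$211B.
Discount-window loan $122 billion: an RBA asset is acquired → +$122B.
Government spending $306 billion: only the composition of liabilities changes → 0.
Net: 211 + 122 + 0 = +$333 billion.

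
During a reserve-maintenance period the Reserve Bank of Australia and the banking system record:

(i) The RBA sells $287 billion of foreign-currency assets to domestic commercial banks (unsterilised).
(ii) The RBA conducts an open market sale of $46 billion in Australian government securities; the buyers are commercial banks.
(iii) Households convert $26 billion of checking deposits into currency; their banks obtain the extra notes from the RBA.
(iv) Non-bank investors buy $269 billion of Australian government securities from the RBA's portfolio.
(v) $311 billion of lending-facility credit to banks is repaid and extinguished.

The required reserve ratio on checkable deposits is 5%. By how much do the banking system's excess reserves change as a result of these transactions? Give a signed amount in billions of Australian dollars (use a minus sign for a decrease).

-$924.25 billion

FX sale $287 billion: reserves −$287B, deposits 0.
OMO sale (to banks) $46 billion: reserves −$46B, deposits 0.
Currency withdrawal $26 billion: reserves −$26B, deposits −$26B.
Asset sale (to non-banks) $269 billion: reserves −$269B, deposits −$269B.
Discount-window repayment $311 billion: reserves −$311B, deposits 0.
Totals: Δreserves = −$939B, Δdeposits = −$295B.
Δrequired reserves = 5% × −$295B = −$14.75B.
Δexcess reserves = Δreserves − Δrequired = −$939B − (−$14.75B) = -$924.25 billion.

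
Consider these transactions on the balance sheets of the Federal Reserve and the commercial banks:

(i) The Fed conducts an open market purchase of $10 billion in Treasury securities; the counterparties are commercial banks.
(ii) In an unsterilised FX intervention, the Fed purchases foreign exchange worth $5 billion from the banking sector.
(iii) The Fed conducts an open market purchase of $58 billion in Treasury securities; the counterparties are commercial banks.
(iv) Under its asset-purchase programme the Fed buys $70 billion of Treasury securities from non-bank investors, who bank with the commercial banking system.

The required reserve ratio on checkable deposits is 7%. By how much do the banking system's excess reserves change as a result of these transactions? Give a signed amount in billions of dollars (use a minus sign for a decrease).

OMO purchase (from banks) $10 billion: reserves +$10B, deposits 0.
FX purchase $5 billion: reserves +$5B, deposits 0.
OMO purchase (from banks) $58 billion: reserves +$58B, deposits 0.
Asset purchase (from non-banks) $70 billion: reserves +$70B, deposits +$70B.
Totals: Δreserves = +$143B, Δdeposits = +$70B.
Δrequired reserves = 7% × +$70B = +$4.9B.
Δexcess reserves = Δreserves − Δrequired = +$143B − (+$4.9B) = +$138.1 billion.

+$138.1 billion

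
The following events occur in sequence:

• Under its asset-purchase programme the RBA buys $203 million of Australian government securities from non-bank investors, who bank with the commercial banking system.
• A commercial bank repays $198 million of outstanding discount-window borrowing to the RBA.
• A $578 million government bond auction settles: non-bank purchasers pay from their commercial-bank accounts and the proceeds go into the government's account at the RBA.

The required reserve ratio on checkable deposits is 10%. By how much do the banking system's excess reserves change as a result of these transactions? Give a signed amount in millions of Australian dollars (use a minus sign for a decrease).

Asset purchase (from non-banks) $203 million: reserves +$203M, deposits +$203M.
Discount-window repayment $198 million: reserves −$198M, deposits 0.
Government account inflow $578 million: reserves −$578M, deposits −$578M.
Totals: Δreserves = −$573M, Δdeposits = −$375M.
Δrequired reserves = 10% × −$375M = −$37.5M.
Δexcess reserves = Δreserves − Δrequired = −$573M − (−$37.5M) = -$535.5 million.

-$535.5 million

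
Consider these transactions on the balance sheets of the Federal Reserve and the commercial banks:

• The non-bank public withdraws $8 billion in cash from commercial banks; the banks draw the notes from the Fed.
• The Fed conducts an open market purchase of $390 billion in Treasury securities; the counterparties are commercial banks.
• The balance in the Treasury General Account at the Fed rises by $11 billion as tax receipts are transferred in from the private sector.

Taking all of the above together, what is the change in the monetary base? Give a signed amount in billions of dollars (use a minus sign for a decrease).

+$379 billion

Fed balance sheet:
  Assets:      Securities +$390B
  Liabilities: Bank reserves +$371B, Currency in circulation +$8B, Government deposits +$11B
Commercial banking system:
  Assets:      Reserves at CB +$371B, Securities −$390B
  Liabilities: Checkable deposits −$19B
Monetary base = currency + reserves: +$8B + (+$371B) = +$379 billion.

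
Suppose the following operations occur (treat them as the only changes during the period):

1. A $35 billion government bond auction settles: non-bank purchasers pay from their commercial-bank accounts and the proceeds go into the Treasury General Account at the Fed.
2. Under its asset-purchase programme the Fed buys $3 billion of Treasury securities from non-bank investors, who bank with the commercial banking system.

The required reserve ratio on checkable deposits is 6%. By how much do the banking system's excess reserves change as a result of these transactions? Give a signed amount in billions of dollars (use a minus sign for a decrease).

-$30.08 billion

Government account inflow $35 billion: reserves −$35B, deposits −$35B.
Asset purchase (from non-banks) $3 billion: reserves +$3B, deposits +$3B.
Totals: Δreserves = −$32B, Δdeposits = −$32B.
Δrequired reserves = 6% × −$32B = −$1.92B.
Δexcess reserves = Δreserves − Δrequired = −$32B − (−$1.92B) = -$30.08 billion.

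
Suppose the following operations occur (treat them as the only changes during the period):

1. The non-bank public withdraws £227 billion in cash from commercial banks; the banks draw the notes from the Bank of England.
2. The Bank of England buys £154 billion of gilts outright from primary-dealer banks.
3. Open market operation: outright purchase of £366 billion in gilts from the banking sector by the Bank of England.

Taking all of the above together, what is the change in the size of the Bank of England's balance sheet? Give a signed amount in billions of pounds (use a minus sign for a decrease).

+£520 billion

Currency withdrawal £227 billion: only the composition of liabilities changes → 0.
OMO purchase (from banks) £154 billion: a Bank of England asset is acquired → +£154B.
OMO purchase (from banks) £366 billion: a Bank of England asset is acquired → +£366B.
Net: 0 + 154 + 366 = +£520 billion.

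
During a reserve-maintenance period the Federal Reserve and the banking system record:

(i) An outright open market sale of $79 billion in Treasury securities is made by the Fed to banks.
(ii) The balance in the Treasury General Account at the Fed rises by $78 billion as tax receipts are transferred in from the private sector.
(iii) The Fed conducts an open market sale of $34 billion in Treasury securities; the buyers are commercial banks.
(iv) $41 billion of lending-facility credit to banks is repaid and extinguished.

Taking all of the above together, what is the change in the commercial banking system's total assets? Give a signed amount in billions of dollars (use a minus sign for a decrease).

-$119 billion

Fed balance sheet:
  Assets:      Securities −$113B, Loans to banks −$41B
  Liabilities: Bank reserves −$232B, Government deposits +$78B
Commercial banking system:
  Assets:      Reserves at CB −$232B, Securities +$113B
  Liabilities: Checkable deposits −$78B, Borrowings from CB −$41B
Change in total bank assets = -$119 billion.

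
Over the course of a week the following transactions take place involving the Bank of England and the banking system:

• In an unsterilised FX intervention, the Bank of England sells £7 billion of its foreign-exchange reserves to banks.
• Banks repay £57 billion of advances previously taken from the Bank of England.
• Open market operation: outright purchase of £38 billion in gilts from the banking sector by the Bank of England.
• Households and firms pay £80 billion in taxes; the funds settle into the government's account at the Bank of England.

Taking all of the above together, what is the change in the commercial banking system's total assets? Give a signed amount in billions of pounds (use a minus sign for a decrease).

FX sale £7 billion: just an asset swap on bank balance sheets → 0.
Discount-window repayment £57 billion: bank balance sheets shrink → −£57B.
OMO purchase (from banks) £38 billion: just an asset swap on bank balance sheets → 0.
Government account inflow £80 billion: bank balance sheets shrink → −£80B.
Net: 0 − 57 + 0 − 80 = -£137 billion.

-£137 billion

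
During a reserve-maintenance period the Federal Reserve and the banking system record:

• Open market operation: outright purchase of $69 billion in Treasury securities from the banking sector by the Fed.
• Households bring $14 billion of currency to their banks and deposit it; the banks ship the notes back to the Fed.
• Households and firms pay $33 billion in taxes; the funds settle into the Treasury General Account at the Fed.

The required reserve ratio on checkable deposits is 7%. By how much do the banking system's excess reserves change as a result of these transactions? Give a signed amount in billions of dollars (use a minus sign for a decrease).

+$51.33 billion

OMO purchase (from banks) $69 billion: reserves +$69B, deposits 0.
Currency deposit $14 billion: reserves +$14B, deposits +$14B.
Government account inflow $33 billion: reserves −$33B, deposits −$33B.
Totals: Δreserves = +$50B, Δdeposits = −$19B.
Δrequired reserves = 7% × −$19B = −$1.33B.
Δexcess reserves = Δreserves − Δrequired = +$50B − (−$1.33B) = +$51.33 billion.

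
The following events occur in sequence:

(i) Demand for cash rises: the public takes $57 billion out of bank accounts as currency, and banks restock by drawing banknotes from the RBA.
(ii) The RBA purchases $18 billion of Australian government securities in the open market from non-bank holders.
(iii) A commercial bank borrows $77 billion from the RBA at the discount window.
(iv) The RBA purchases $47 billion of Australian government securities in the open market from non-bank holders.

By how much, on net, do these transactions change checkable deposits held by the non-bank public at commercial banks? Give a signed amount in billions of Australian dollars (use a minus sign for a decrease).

RBA balance sheet:
  Assets:      Securities +$65B, Loans to banks +$77B
  Liabilities: Bank reserves +$85B, Currency in circulation +$57B
Commercial banking system:
  Assets:      Reserves at CB +$85B
  Liabilities: Checkable deposits +$8B, Borrowings from CB +$77B
So the change in checkable deposits held by the non-bank public at commercial banks is +$8 billion.

+$8 billion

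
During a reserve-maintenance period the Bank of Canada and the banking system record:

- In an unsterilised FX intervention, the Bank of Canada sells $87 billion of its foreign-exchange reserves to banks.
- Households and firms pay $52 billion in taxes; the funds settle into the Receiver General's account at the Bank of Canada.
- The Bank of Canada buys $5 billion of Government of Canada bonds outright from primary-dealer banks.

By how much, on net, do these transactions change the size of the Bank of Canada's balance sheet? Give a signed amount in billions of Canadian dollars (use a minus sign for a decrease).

-$82 billion

FX sale $87 billion: a Bank of Canada asset is shed → −$87B.
Government account inflow $52 billion: only the composition of liabilities changes → 0.
OMO purchase (from banks) $5 billion: a Bank of Canada asset is acquired → +$5B.
Net: −87 + 0 + 5 = -$82 billion.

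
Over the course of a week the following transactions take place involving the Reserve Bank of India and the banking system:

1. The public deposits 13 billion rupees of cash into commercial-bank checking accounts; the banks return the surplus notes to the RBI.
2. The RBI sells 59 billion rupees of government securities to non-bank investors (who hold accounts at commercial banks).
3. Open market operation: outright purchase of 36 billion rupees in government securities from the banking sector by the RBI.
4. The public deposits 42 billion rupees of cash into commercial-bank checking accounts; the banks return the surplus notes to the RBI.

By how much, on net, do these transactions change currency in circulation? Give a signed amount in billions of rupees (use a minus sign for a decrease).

-55 billion

Currency deposit 13 billion rupees: notes return to the central bank → −13B.
Asset sale (to non-banks) 59 billion rupees: no currency enters or leaves circulation → 0.
OMO purchase (from banks) 36 billion rupees: no currency enters or leaves circulation → 0.
Currency deposit 42 billion rupees: notes return to the central bank → −42B.
Net: −13 + 0 + 0 − 42 = -55 billion.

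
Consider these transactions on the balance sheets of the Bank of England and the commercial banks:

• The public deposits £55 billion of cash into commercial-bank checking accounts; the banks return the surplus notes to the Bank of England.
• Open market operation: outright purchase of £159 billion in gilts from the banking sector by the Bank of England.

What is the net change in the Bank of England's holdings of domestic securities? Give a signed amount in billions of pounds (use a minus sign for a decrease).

+£159 billion

Bank of England balance sheet:
  Assets:      Securities +£159B
  Liabilities: Bank reserves +£214B, Currency in circulation −£55B
Commercial banking system:
  Assets:      Reserves at CB +£214B, Securities −£159B
  Liabilities: Checkable deposits +£55B
So the change in the Bank of England's holdings of domestic securities is +£159 billion.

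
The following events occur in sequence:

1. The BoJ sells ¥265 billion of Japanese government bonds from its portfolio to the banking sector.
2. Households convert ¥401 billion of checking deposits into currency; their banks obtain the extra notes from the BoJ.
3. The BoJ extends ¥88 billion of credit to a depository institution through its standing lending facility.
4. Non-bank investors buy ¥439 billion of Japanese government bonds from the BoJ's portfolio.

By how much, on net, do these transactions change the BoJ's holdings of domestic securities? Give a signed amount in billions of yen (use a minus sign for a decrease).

-¥704 billion

OMO sale (to banks) ¥265 billion: securities removed from the BoJ's portfolio → −¥265B.
Currency withdrawal ¥401 billion: the BoJ's securities portfolio is untouched → 0.
Discount-window loan ¥88 billion: the BoJ's securities portfolio is untouched → 0.
Asset sale (to non-banks) ¥439 billion: securities removed from the BoJ's portfolio → −¥439B.
Net: −265 + 0 + 0 − 439 = -¥704 billion.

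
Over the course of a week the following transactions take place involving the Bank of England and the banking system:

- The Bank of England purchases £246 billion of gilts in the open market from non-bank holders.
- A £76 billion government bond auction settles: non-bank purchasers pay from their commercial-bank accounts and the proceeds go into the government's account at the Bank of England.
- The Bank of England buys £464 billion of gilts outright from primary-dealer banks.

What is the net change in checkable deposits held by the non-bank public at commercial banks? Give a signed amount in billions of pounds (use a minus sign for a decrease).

+£170 billion

Asset purchase (from non-banks) £246 billion: non-bank counterparties' bank balances rise → +£246B.
Government account inflow £76 billion: non-bank counterparties' bank balances fall → −£76B.
OMO purchase (from banks) £464 billion: the counterparty is a bank, so public deposits are unchanged → 0.
Net: 246 − 76 + 0 = +£170 billion.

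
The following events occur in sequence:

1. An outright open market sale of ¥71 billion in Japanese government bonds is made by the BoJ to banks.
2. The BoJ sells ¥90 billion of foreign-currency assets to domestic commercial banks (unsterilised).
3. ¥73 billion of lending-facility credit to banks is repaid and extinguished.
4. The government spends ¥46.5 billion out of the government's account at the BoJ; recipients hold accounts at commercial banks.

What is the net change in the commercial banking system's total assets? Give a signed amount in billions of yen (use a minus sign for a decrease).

OMO sale (to banks) ¥71 billion: just an asset swap on bank balance sheets → 0.
FX sale ¥90 billion: just an asset swap on bank balance sheets → 0.
Discount-window repayment ¥73 billion: bank balance sheets shrink → −¥73B.
Government spending ¥46.5 billion: bank balance sheets expand → +¥46.5B.
Net: 0 + 0 − 73 + 46.5 = -¥26.5 billion.

-¥26.5 billion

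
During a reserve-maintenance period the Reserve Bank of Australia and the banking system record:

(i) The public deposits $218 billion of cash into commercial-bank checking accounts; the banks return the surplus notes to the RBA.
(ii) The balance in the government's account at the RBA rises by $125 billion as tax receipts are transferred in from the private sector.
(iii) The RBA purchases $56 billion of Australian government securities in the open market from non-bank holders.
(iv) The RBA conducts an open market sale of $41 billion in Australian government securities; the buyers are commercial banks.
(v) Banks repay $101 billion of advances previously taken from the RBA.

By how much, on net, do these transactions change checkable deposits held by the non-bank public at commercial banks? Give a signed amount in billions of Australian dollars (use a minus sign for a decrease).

RBA balance sheet:
  Assets:      Securities +$15B, Loans to banks −$101B
  Liabilities: Bank reserves +$7B, Currency in circulation −$218B, Government deposits +$125B
Commercial banking system:
  Assets:      Reserves at CB +$7B, Securities +$41B
  Liabilities: Checkable deposits +$149B, Borrowings from CB −$101B
So the change in checkable deposits held by the non-bank public at commercial banks is +$149 billion.

+$149 billion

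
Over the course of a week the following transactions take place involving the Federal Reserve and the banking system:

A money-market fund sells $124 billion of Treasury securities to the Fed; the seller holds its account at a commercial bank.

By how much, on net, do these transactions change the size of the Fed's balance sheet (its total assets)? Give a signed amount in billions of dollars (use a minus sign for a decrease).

+$124 billion

Asset purchase (from non-banks) $124 billion: a Fed asset is acquired → +$124B.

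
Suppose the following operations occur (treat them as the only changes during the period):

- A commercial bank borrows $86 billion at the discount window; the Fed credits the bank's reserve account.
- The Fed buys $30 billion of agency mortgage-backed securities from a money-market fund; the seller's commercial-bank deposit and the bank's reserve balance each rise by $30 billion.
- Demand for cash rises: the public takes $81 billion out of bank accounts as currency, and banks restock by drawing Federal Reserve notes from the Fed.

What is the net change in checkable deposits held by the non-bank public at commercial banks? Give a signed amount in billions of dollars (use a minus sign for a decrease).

-$51 billion

Fed balance sheet:
  Assets:      Securities +$30B, Loans to banks +$86B
  Liabilities: Bank reserves +$35B, Currency in circulation +$81B
Commercial banking system:
  Assets:      Reserves at CB +$35B
  Liabilities: Checkable deposits −$51B, Borrowings from CB +$86B
So the change in checkable deposits held by the non-bank public at commercial banks is -$51 billion.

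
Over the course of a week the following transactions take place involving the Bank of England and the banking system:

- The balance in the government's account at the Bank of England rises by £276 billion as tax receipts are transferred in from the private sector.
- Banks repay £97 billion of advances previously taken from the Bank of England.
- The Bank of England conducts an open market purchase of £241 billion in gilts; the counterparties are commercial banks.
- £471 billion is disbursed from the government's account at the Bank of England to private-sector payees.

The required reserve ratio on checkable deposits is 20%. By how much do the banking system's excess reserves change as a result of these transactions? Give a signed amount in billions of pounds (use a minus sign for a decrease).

Government account inflow £276 billion: reserves −£276B, deposits −£276B.
Discount-window repayment £97 billion: reserves −£97B, deposits 0.
OMO purchase (from banks) £241 billion: reserves +£241B, deposits 0.
Government spending £471 billion: reserves +£471B, deposits +£471B.
Totals: Δreserves = +£339B, Δdeposits = +£195B.
Δrequired reserves = 20% × +£195B = +£39B.
Δexcess reserves = Δreserves − Δrequired = +£339B − (+£39B) = +£300 billion.

+£300 billion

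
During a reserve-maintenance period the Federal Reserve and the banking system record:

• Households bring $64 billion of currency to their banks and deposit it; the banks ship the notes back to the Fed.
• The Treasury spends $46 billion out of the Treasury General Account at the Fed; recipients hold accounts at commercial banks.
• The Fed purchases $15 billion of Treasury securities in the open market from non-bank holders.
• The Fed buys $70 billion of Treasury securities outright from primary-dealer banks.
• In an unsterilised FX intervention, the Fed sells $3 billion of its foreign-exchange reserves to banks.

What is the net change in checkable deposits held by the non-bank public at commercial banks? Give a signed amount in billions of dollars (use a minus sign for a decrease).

Currency deposit $64 billion: non-bank counterparties' bank balances rise → +$64B.
Government spending $46 billion: non-bank counterparties' bank balances rise → +$46B.
Asset purchase (from non-banks) $15 billion: non-bank counterparties' bank balances rise → +$15B.
OMO purchase (from banks) $70 billion: the counterparty is a bank, so public deposits are unchanged → 0.
FX sale $3 billion: the counterparty is a bank, so public deposits are unchanged → 0.
Net: 64 + 46 + 15 + 0 + 0 = +$125 billion.

+$125 billion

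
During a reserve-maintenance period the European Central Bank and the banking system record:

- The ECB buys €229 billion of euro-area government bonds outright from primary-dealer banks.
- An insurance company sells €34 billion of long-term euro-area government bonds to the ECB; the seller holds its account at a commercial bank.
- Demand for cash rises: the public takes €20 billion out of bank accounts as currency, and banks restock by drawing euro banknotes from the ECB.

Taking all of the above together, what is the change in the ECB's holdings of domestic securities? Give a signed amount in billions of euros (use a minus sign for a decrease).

+€263 billion

ECB balance sheet:
  Assets:      Securities +€263B
  Liabilities: Bank reserves +€243B, Currency in circulation +€20B
Commercial banking system:
  Assets:      Reserves at CB +€243B, Securities −€229B
  Liabilities: Checkable deposits +€14B
So the change in the ECB's holdings of domestic securities is +€263 billion.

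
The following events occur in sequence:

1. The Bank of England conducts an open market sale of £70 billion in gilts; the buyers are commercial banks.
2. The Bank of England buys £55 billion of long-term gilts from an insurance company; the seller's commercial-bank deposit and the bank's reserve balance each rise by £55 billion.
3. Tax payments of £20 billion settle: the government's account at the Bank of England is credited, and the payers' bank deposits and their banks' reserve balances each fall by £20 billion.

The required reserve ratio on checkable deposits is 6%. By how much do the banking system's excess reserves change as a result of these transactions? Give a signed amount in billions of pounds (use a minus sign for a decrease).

-£37.1 billion

OMO sale (to banks) £70 billion: reserves −£70B, deposits 0.
Asset purchase (from non-banks) £55 billion: reserves +£55B, deposits +£55B.
Government account inflow £20 billion: reserves −£20B, deposits −£20B.
Totals: Δreserves = −£35B, Δdeposits = +£35B.
Δrequired reserves = 6% × +£35B = +£2.1B.
Δexcess reserves = Δreserves − Δrequired = −£35B − (+£2.1B) = -£37.1 billion.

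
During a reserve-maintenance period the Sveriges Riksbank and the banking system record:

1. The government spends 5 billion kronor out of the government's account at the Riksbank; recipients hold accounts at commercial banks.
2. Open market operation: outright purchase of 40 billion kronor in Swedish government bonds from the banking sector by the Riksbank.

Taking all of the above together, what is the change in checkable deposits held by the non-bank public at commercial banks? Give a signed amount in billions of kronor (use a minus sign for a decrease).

Government spending 5 billion kronor: non-bank counterparties' bank balances rise → +5B.
OMO purchase (from banks) 40 billion kronor: the counterparty is a bank, so public deposits are unchanged → 0.
Net: 5 + 0 = +5 billion.

+5 billion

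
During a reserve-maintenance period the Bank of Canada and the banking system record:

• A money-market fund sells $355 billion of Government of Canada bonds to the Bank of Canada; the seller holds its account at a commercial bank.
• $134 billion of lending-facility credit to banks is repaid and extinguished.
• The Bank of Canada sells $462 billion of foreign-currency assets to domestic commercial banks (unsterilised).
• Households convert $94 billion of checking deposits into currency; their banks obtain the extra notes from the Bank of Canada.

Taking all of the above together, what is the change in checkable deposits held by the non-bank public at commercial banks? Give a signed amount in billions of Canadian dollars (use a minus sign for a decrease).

+$261 billion

Asset purchase (from non-banks) $355 billion: non-bank counterparties' bank balances rise → +$355B.
Discount-window repayment $134 billion: the counterparty is a bank, so public deposits are unchanged → 0.
FX sale $462 billion: the counterparty is a bank, so public deposits are unchanged → 0.
Currency withdrawal $94 billion: non-bank counterparties' bank balances fall → −$94B.
Net: 355 + 0 + 0 − 94 = +$261 billion.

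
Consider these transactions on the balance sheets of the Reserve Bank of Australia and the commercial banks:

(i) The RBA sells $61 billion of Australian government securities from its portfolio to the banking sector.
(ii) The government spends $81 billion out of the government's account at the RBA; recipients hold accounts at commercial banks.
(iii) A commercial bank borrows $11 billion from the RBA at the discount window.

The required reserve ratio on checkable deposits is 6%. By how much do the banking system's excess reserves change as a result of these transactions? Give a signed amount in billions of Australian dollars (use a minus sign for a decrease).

OMO sale (to banks) $61 billion: reserves −$61B, deposits 0.
Government spending $81 billion: reserves +$81B, deposits +$81B.
Discount-window loan $11 billion: reserves +$11B, deposits 0.
Totals: Δreserves = +$31B, Δdeposits = +$81B.
Δrequired reserves = 6% × +$81B = +$4.86B.
Δexcess reserves = Δreserves − Δrequired = +$31B − (+$4.86B) = +$26.14 billion.

+$26.14 billion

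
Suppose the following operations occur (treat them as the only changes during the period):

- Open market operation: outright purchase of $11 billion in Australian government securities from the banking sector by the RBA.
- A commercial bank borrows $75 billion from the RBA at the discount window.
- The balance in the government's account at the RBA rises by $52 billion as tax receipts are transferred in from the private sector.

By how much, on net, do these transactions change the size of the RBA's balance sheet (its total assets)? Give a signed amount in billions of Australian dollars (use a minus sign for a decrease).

+$86 billion

OMO purchase (from banks) $11 billion: an RBA asset is acquired → +$11B.
Discount-window loan $75 billion: an RBA asset is acquired → +$75B.
Government account inflow $52 billion: only the composition of liabilities changes → 0.
Net: 11 + 75 + 0 = +$86 billion.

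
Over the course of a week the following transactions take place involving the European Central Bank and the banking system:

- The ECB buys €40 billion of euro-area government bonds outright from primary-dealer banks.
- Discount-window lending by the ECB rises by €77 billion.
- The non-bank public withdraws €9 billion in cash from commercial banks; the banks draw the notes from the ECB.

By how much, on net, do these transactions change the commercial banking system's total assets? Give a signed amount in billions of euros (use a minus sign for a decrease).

ECB balance sheet:
  Assets:      Securities +€40B, Loans to banks +€77B
  Liabilities: Bank reserves +€108B, Currency in circulation +€9B
Commercial banking system:
  Assets:      Reserves at CB +€108B, Securities −€40B
  Liabilities: Checkable deposits −€9B, Borrowings from CB +€77B
Change in total bank assets = +€68 billion.

+€68 billion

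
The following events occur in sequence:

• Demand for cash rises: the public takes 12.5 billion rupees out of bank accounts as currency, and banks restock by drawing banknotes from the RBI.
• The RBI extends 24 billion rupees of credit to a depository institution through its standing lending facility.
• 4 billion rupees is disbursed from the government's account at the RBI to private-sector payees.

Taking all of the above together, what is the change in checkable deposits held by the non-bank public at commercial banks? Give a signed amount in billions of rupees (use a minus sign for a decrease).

RBI balance sheet:
  Assets:      Loans to banks +24B
  Liabilities: Bank reserves +15.5B, Currency in circulation +12.5B, Government deposits −4B
Commercial banking system:
  Assets:      Reserves at CB +15.5B
  Liabilities: Checkable deposits −8.5B, Borrowings from CB +24B
So the change in checkable deposits held by the non-bank public at commercial banks is -8.5 billion.

-8.5 billion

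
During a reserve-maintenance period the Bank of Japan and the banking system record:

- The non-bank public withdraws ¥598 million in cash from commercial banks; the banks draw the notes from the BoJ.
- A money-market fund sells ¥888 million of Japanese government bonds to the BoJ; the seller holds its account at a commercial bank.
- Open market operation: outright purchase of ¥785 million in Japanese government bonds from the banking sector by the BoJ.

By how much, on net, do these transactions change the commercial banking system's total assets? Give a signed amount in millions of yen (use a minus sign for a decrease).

+¥290 million

BoJ balance sheet:
  Assets:      Securities +¥1673M
  Liabilities: Bank reserves +¥1075M, Currency in circulation +¥598M
Commercial banking system:
  Assets:      Reserves at CB +¥1075M, Securities −¥785M
  Liabilities: Checkable deposits +¥290M
Change in total bank assets = +¥290 million.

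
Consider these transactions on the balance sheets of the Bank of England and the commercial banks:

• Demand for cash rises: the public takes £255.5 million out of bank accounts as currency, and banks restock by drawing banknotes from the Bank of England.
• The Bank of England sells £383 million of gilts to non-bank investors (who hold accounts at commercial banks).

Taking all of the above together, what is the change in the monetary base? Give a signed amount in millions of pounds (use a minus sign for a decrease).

Bank of England balance sheet:
  Assets:      Securities −£383M
  Liabilities: Bank reserves −£638.5M, Currency in circulation +£255.5M
Monetary base = currency + reserves: +£255.5M + (−£638.5M) = -£383 million.

-£383 million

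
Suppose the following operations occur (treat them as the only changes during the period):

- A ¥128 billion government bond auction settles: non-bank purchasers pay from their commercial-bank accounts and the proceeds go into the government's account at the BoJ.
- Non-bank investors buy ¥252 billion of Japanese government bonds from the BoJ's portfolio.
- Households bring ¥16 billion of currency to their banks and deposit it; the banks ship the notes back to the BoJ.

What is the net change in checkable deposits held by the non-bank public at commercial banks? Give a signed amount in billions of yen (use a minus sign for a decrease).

Government account inflow ¥128 billion: non-bank counterparties' bank balances fall → −¥128B.
Asset sale (to non-banks) ¥252 billion: non-bank counterparties' bank balances fall → −¥252B.
Currency deposit ¥16 billion: non-bank counterparties' bank balances rise → +¥16B.
Net: −128 − 252 + 16 = -¥364 billion.

-¥364 billion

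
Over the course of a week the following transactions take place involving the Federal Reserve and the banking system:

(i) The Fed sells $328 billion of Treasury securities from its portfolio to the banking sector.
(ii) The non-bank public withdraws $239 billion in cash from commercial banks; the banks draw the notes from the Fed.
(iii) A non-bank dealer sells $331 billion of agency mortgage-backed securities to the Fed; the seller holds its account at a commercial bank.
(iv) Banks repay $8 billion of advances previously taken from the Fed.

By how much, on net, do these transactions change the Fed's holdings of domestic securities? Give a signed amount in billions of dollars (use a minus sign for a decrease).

+$3 billion

OMO sale (to banks) $328 billion: securities removed from the Fed's portfolio → −$328B.
Currency withdrawal $239 billion: the Fed's securities portfolio is untouched → 0.
Asset purchase (from non-banks) $331 billion: securities added to the Fed's portfolio → +$331B.
Discount-window repayment $8 billion: the Fed's securities portfolio is untouched → 0.
Net: −328 + 0 + 331 + 0 = +$3 billion.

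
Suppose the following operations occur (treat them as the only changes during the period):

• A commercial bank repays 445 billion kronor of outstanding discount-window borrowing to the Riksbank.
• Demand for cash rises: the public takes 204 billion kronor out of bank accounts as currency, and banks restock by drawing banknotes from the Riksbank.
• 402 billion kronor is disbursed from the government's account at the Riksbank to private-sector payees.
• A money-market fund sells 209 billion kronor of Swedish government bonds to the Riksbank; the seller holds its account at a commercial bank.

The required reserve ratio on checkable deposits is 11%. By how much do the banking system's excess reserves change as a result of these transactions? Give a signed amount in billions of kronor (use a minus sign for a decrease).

Discount-window repayment 445 billion kronor: reserves −445B, deposits 0.
Currency withdrawal 204 billion kronor: reserves −204B, deposits −204B.
Government spending 402 billion kronor: reserves +402B, deposits +402B.
Asset purchase (from non-banks) 209 billion kronor: reserves +209B, deposits +209B.
Totals: Δreserves = −38B, Δdeposits = +407B.
Δrequired reserves = 11% × +407B = +44.77B.
Δexcess reserves = Δreserves − Δrequired = −38B − (+44.77B) = -82.77 billion.

-82.77 billion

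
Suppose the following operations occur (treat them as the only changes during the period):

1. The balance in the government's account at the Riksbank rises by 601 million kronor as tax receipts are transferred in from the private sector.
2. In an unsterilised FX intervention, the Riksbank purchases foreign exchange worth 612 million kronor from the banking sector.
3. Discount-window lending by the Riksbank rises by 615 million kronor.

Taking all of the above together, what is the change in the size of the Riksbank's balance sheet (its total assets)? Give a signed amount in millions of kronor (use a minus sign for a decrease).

+1227 million

Riksbank balance sheet:
  Assets:      Loans to banks +615M, Foreign assets +612M
  Liabilities: Bank reserves +626M, Government deposits +601M
Change in total Riksbank assets = +1227 million.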